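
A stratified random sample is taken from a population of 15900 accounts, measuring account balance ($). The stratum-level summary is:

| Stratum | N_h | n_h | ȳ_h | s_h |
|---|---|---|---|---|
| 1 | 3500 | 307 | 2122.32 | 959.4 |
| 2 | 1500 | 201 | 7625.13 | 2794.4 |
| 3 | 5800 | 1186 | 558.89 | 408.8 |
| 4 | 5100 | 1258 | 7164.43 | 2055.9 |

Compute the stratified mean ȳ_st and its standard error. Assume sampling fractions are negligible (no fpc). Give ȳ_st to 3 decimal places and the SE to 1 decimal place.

ȳ_st ≈ 3688.426, SE ≈ 29.2

ȳ_st = Σ W_h ȳ_h = (3500·2122.32 + 1500·7625.13 + 5800·558.89 + 5100·7164.43)/15900 = 3688.42579
V̂(ȳ_st) = Σ W_h² s_h²/n_h, with W_h = N_h/N and N = 15900:
  stratum 1: (3500/15900)²·959.4²/307 = 145.279
  stratum 2: (1500/15900)²·2794.4²/201 = 345.756
  stratum 3: (5800/15900)²·408.8²/1186 = 18.7499
  stratum 4: (5100/15900)²·2055.9²/1258 = 345.676
V̂(ȳ_st) = 855.461
SE(ȳ_st) = √855.461 = 29.2483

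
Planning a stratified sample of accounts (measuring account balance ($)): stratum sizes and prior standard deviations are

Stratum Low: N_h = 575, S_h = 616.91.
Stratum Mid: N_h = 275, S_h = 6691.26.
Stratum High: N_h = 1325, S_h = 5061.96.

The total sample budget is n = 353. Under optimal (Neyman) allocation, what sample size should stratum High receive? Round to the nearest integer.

266

Neyman allocation: n_h = n · N_h S_h / Σ N_i S_i, with n = 353.
  stratum Low: N_h·S_h = 575·616.91 = 354723.25
  stratum Mid: N_h·S_h = 275·6691.26 = 1840096.50
  stratum High: N_h·S_h = 1325·5061.96 = 6707097.00
Σ N_h S_h = 8901916.75
n for stratum High = 353·6707097.00/8901916.75 = 265.966 → 266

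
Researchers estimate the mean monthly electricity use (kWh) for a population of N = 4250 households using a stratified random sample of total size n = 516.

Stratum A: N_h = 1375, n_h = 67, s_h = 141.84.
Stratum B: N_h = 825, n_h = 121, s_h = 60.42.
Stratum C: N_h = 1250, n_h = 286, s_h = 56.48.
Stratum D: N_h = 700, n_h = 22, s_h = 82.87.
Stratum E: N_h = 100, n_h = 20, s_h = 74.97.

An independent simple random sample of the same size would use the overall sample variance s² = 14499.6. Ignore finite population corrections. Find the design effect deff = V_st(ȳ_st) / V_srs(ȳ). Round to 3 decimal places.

V̂(ȳ_st) = Σ W_h² s_h²/n_h, with W_h = N_h/N and N = 4250:
  stratum A: (1375/4250)²·141.84²/67 = 31.4304
  stratum B: (825/4250)²·60.42²/121 = 1.13686
  stratum C: (1250/4250)²·56.48²/286 = 0.964863
  stratum D: (700/4250)²·82.87²/22 = 8.46818
  stratum E: (100/4250)²·74.97²/20 = 0.155585
V_st = 42.1559
V_srs = s²/n = 14499.6/516 = 28.1
deff = V_st / V_srs = 42.1559/28.1 = 1.5002

deff ≈ 1.500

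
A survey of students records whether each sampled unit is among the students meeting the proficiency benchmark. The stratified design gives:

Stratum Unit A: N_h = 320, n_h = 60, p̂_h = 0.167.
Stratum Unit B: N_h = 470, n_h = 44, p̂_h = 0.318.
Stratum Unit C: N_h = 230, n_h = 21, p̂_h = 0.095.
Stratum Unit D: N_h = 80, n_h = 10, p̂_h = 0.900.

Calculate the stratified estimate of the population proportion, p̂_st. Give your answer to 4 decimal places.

N = 1100; stratum weights W_h = N_h/N.
p̂_st = Σ W_h p̂_h = (320·0.167 + 470·0.318 + 230·0.095 + 80·0.900)/1100 = 0.26977

p̂_st ≈ 0.2698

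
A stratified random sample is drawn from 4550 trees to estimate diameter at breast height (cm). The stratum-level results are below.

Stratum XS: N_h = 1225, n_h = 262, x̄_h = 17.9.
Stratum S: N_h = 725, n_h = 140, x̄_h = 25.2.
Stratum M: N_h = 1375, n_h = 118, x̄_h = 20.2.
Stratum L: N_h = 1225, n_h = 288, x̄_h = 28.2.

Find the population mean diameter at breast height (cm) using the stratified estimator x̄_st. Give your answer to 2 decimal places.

x̄_st ≈ 22.53

N = Σ N_h = 4550. Stratum weights W_h = N_h/N.
x̄_st = (1225·17.9 + 725·25.2 + 1375·20.2 + 1225·28.2) / 4550 = 22.5313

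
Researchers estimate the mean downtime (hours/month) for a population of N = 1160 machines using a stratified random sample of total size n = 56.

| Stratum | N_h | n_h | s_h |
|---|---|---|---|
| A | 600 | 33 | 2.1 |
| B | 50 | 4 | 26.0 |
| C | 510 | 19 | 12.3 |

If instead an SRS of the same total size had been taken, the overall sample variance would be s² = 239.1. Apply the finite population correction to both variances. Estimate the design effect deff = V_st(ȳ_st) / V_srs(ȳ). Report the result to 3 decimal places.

V̂(ȳ_st) = Σ W_h² (1 − n_h/N_h) s_h²/n_h, with W_h = N_h/N and N = 1160:
  stratum A: (600/1160)²·(1 − 33/600)·2.1²/33 = 0.0337865
  stratum B: (50/1160)²·(1 − 4/50)·26.0²/4 = 0.288867
  stratum C: (510/1160)²·(1 − 19/510)·12.3²/19 = 1.48181
V_st = 1.80446
V_srs = (1 − 56/1160)·239.1/56 = 4.06352
deff = V_st / V_srs = 1.80446/4.06352 = 0.4441

deff ≈ 0.444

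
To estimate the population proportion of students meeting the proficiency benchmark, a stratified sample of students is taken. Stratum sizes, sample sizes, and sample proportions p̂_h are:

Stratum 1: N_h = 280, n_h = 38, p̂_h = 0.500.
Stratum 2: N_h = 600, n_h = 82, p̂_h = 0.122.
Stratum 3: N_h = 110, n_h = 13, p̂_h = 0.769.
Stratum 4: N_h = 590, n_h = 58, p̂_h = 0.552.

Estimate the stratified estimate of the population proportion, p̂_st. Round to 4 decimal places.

N = 1580; stratum weights W_h = N_h/N.
p̂_st = Σ W_h p̂_h = (280·0.500 + 600·0.122 + 110·0.769 + 590·0.552)/1580 = 0.39460

p̂_st ≈ 0.3946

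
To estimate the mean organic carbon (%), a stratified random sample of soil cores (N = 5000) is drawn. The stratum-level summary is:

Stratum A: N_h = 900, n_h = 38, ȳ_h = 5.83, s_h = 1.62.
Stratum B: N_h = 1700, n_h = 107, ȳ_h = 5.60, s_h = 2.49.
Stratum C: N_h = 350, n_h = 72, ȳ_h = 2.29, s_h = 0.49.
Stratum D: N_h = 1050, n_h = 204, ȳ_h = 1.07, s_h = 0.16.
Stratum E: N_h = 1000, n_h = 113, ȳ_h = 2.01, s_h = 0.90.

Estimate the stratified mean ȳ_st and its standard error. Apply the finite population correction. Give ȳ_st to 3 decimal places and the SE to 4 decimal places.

ȳ_st ≈ 3.740, SE ≈ 0.0932

ȳ_st = Σ W_h ȳ_h = (900·5.83 + 1700·5.60 + 350·2.29 + 1050·1.07 + 1000·2.01)/5000 = 3.74040
V̂(ȳ_st) = Σ W_h² (1 − n_h/N_h) s_h²/n_h, with W_h = N_h/N and N = 5000:
  stratum A: (900/5000)²·(1 − 38/900)·1.62²/38 = 0.00214317
  stratum B: (1700/5000)²·(1 − 107/1700)·2.49²/107 = 0.00627682
  stratum C: (350/5000)²·(1 − 72/350)·0.49²/72 = 1.29787e-05
  stratum D: (1050/5000)²·(1 − 204/1050)·0.16²/204 = 4.45892e-06
  stratum E: (1000/5000)²·(1 − 113/1000)·0.90²/113 = 0.000254326
V̂(ȳ_st) = 0.00869175
SE(ȳ_st) = √0.00869175 = 0.0932296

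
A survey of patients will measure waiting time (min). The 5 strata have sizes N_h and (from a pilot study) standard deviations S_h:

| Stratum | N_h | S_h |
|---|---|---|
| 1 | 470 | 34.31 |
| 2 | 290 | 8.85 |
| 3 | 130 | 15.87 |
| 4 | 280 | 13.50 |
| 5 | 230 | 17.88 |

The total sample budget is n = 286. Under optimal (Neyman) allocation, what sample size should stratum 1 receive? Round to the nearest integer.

161

Neyman allocation: n_h = n · N_h S_h / Σ N_i S_i, with n = 286.
  stratum 1: N_h·S_h = 470·34.31 = 16125.70
  stratum 2: N_h·S_h = 290·8.85 = 2566.50
  stratum 3: N_h·S_h = 130·15.87 = 2063.10
  stratum 4: N_h·S_h = 280·13.50 = 3780.00
  stratum 5: N_h·S_h = 230·17.88 = 4112.40
Σ N_h S_h = 28647.70
n for stratum 1 = 286·16125.70/28647.70 = 160.988 → 161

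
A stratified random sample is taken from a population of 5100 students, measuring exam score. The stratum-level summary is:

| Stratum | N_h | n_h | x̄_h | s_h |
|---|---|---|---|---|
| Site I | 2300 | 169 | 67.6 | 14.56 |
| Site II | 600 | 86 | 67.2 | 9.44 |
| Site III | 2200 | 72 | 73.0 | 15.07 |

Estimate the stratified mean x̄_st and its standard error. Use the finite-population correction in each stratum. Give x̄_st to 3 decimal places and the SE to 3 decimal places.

x̄_st = Σ W_h x̄_h = (2300·67.6 + 600·67.2 + 2200·73.0)/5100 = 69.88235
V̂(x̄_st) = Σ W_h² (1 − n_h/N_h) s_h²/n_h, with W_h = N_h/N and N = 5100:
  stratum Site I: (2300/5100)²·(1 − 169/2300)·14.56²/169 = 0.236378
  stratum Site II: (600/5100)²·(1 − 86/600)·9.44²/86 = 0.0122863
  stratum Site III: (2200/5100)²·(1 − 72/2200)·15.07²/72 = 0.567738
V̂(x̄_st) = 0.816402
SE(x̄_st) = √0.816402 = 0.90355

x̄_st ≈ 69.882, SE ≈ 0.904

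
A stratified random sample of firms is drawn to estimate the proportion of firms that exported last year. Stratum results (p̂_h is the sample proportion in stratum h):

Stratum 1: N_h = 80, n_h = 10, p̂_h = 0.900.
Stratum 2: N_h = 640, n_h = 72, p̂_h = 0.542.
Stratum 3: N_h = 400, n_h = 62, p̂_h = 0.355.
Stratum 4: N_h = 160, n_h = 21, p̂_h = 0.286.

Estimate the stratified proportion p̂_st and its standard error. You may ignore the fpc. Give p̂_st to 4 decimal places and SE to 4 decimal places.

p̂_st ≈ 0.4739, SE ≈ 0.0379

N = 1280; stratum weights W_h = N_h/N.
p̂_st = Σ W_h p̂_h = (80·0.900 + 640·0.542 + 400·0.355 + 160·0.286)/1280 = 0.47394
V̂(p̂_st) = Σ W_h² p̂_h(1−p̂_h)/(n_h−1):
  stratum 1: (80/1280)²·0.900·0.100/9 = 3.90625e-05
  stratum 2: (640/1280)²·0.542·0.458/71 = 0.00087407
  stratum 3: (400/1280)²·0.355·0.645/61 = 0.000366571
  stratum 4: (160/1280)²·0.286·0.714/20 = 0.000159534
V̂(p̂_st) = 0.00143924; SE = √V̂ = 0.0379373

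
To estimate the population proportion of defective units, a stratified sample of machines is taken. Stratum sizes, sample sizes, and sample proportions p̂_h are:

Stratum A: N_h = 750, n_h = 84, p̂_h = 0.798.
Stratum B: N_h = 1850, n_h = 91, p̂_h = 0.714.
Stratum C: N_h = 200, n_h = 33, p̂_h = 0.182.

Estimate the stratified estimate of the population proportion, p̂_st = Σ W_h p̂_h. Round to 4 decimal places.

N = 2800; stratum weights W_h = N_h/N.
p̂_st = Σ W_h p̂_h = (750·0.798 + 1850·0.714 + 200·0.182)/2800 = 0.69850

p̂_st ≈ 0.6985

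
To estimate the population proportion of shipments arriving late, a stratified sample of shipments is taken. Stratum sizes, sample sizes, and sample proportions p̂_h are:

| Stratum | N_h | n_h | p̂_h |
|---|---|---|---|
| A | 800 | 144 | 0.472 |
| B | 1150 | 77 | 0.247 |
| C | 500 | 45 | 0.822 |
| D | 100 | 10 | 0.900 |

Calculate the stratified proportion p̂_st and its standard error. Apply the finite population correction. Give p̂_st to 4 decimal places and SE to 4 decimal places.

p̂_st ≈ 0.4559, SE ≈ 0.0271

N = 2550; stratum weights W_h = N_h/N.
p̂_st = Σ W_h p̂_h = (800·0.472 + 1150·0.247 + 500·0.822 + 100·0.900)/2550 = 0.45594
V̂(p̂_st) = Σ W_h² (1 − n_h/N_h) p̂_h(1−p̂_h)/(n_h−1):
  stratum A: (800/2550)²·(1 − 144/800)·0.472·0.528/143 = 0.000140654
  stratum B: (1150/2550)²·(1 − 77/1150)·0.247·0.753/76 = 0.000464404
  stratum C: (500/2550)²·(1 − 45/500)·0.822·0.178/44 = 0.000116343
  stratum D: (100/2550)²·(1 − 10/100)·0.900·0.100/9 = 1.38408e-05
V̂(p̂_st) = 0.000735242; SE = √V̂ = 0.0271153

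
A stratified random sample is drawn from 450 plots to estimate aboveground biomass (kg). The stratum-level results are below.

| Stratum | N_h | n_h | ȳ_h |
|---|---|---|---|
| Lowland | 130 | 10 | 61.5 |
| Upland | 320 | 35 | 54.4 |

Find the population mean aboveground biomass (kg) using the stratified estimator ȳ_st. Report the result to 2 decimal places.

ȳ_st ≈ 56.45

N = Σ N_h = 450. Stratum weights W_h = N_h/N.
ȳ_st = (130·61.5 + 320·54.4) / 450 = 56.4511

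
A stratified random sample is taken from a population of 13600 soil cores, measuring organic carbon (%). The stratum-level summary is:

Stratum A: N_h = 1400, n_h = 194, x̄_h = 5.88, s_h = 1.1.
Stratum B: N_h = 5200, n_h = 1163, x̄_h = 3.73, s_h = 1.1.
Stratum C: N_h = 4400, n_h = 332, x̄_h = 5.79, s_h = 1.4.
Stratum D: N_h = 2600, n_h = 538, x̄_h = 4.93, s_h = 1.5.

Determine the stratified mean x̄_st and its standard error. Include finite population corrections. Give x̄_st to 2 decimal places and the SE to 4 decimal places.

x̄_st ≈ 4.85, SE ≈ 0.0295

x̄_st = Σ W_h x̄_h = (1400·5.88 + 5200·3.73 + 4400·5.79 + 2600·4.93)/13600 = 4.84721
V̂(x̄_st) = Σ W_h² (1 − n_h/N_h) s_h²/n_h, with W_h = N_h/N and N = 13600:
  stratum A: (1400/13600)²·(1 − 194/1400)·1.1²/194 = 5.69352e-05
  stratum B: (5200/13600)²·(1 − 1163/5200)·1.1²/1163 = 0.000118084
  stratum C: (4400/13600)²·(1 − 332/4400)·1.4²/332 = 0.000571313
  stratum D: (2600/13600)²·(1 − 538/2600)·1.5²/538 = 0.000121223
V̂(x̄_st) = 0.000867554
SE(x̄_st) = √0.000867554 = 0.0294543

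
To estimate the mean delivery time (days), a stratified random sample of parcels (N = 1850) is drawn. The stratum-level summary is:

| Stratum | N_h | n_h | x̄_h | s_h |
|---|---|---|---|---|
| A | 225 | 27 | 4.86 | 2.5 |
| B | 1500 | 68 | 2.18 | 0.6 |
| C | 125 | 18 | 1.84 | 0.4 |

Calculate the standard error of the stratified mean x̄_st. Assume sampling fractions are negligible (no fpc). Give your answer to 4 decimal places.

V̂(x̄_st) = Σ W_h² s_h²/n_h, with W_h = N_h/N and N = 1850:
  stratum A: (225/1850)²·2.5²/27 = 0.00342403
  stratum B: (1500/1850)²·0.6²/68 = 0.00348043
  stratum C: (125/1850)²·0.4²/18 = 4.05811e-05
V̂(x̄_st) = 0.00694504
SE(x̄_st) = √0.00694504 = 0.0833369

SE(x̄_st) ≈ 0.0833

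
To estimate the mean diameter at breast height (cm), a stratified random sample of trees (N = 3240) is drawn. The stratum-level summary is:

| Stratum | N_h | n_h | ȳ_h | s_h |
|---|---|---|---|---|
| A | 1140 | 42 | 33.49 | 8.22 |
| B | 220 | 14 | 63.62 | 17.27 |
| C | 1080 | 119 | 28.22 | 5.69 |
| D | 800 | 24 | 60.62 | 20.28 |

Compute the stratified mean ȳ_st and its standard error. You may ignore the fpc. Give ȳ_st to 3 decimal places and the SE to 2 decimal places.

ȳ_st ≈ 40.478, SE ≈ 1.17

ȳ_st = Σ W_h ȳ_h = (1140·33.49 + 220·63.62 + 1080·28.22 + 800·60.62)/3240 = 40.47796
V̂(ȳ_st) = Σ W_h² s_h²/n_h, with W_h = N_h/N and N = 3240:
  stratum A: (1140/3240)²·8.22²/42 = 0.199165
  stratum B: (220/3240)²·17.27²/14 = 0.0982227
  stratum C: (1080/3240)²·5.69²/119 = 0.0302298
  stratum D: (800/3240)²·20.28²/24 = 1.04476
V̂(ȳ_st) = 1.37237
SE(ȳ_st) = √1.37237 = 1.17148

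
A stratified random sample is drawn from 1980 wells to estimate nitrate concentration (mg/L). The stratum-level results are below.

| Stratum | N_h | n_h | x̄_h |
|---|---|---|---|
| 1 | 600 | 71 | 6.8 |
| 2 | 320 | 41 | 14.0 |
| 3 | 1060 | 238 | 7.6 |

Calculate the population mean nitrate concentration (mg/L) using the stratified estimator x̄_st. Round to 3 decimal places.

N = Σ N_h = 1980. Stratum weights W_h = N_h/N.
x̄_st = (600·6.8 + 320·14.0 + 1060·7.6) / 1980 = 8.39192

x̄_st ≈ 8.392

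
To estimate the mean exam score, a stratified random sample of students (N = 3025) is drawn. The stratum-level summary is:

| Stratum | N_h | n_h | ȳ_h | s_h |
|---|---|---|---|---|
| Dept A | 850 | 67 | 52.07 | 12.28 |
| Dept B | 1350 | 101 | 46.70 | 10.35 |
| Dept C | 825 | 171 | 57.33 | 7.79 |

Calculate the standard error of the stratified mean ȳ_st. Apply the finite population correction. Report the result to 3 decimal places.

V̂(ȳ_st) = Σ W_h² (1 − n_h/N_h) s_h²/n_h, with W_h = N_h/N and N = 3025:
  stratum Dept A: (850/3025)²·(1 − 67/850)·12.28²/67 = 0.163701
  stratum Dept B: (1350/3025)²·(1 − 101/1350)·10.35²/101 = 0.195436
  stratum Dept C: (825/3025)²·(1 − 171/825)·7.79²/171 = 0.0209247
V̂(ȳ_st) = 0.380062
SE(ȳ_st) = √0.380062 = 0.616492

SE(ȳ_st) ≈ 0.616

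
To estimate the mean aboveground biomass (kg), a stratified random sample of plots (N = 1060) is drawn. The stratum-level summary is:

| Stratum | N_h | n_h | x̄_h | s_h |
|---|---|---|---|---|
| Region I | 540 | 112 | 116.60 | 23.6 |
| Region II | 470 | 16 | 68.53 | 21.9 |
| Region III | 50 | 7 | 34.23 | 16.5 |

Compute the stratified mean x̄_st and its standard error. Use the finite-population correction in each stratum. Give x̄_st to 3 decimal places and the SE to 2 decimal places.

x̄_st ≈ 91.401, SE ≈ 2.61

x̄_st = Σ W_h x̄_h = (540·116.60 + 470·68.53 + 50·34.23)/1060 = 91.40057
V̂(x̄_st) = Σ W_h² (1 − n_h/N_h) s_h²/n_h, with W_h = N_h/N and N = 1060:
  stratum Region I: (540/1060)²·(1 − 112/540)·23.6²/112 = 1.0229
  stratum Region II: (470/1060)²·(1 − 16/470)·21.9²/16 = 5.69259
  stratum Region III: (50/1060)²·(1 − 7/50)·16.5²/7 = 0.0744212
V̂(x̄_st) = 6.78991
SE(x̄_st) = √6.78991 = 2.60575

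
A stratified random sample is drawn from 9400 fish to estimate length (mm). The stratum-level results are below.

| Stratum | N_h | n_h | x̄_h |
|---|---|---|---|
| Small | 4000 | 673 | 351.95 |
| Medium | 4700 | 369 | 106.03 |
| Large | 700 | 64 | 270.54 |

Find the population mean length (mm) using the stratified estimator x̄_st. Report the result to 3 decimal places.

x̄_st ≈ 222.928

N = Σ N_h = 9400. Stratum weights W_h = N_h/N.
x̄_st = (4000·351.95 + 4700·106.03 + 700·270.54) / 9400 = 222.92755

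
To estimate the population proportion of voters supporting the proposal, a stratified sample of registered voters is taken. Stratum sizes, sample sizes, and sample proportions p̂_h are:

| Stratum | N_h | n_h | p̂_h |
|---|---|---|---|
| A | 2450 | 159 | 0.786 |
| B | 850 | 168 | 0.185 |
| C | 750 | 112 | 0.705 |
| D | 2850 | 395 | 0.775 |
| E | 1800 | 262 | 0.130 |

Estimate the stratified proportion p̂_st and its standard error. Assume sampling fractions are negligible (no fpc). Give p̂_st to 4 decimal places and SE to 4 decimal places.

N = 8700; stratum weights W_h = N_h/N.
p̂_st = Σ W_h p̂_h = (2450·0.786 + 850·0.185 + 750·0.705 + 2850·0.775 + 1800·0.130)/8700 = 0.58097
V̂(p̂_st) = Σ W_h² p̂_h(1−p̂_h)/(n_h−1):
  stratum A: (2450/8700)²·0.786·0.214/158 = 8.44254e-05
  stratum B: (850/8700)²·0.185·0.815/167 = 8.61811e-06
  stratum C: (750/8700)²·0.705·0.295/111 = 1.39243e-05
  stratum D: (2850/8700)²·0.775·0.225/394 = 4.74941e-05
  stratum E: (1800/8700)²·0.130·0.870/261 = 1.85493e-05
V̂(p̂_st) = 0.000173011; SE = √V̂ = 0.0131534

p̂_st ≈ 0.5810, SE ≈ 0.0132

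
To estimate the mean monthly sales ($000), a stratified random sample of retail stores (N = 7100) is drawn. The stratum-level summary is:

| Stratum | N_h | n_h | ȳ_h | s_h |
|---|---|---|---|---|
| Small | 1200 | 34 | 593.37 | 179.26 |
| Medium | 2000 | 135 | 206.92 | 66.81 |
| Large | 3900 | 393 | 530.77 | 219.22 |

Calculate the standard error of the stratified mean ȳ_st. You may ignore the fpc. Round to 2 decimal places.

V̂(ȳ_st) = Σ W_h² s_h²/n_h, with W_h = N_h/N and N = 7100:
  stratum Small: (1200/7100)²·179.26²/34 = 26.9981
  stratum Medium: (2000/7100)²·66.81²/135 = 2.62357
  stratum Large: (3900/7100)²·219.22²/393 = 36.8961
V̂(ȳ_st) = 66.5178
SE(ȳ_st) = √66.5178 = 8.15584

SE(ȳ_st) ≈ 8.16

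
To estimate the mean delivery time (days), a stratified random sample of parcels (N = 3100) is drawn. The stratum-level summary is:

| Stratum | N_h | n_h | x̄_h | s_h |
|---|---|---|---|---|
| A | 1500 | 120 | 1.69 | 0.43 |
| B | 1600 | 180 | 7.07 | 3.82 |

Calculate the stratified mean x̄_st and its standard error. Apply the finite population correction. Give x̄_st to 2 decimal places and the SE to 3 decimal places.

x̄_st = Σ W_h x̄_h = (1500·1.69 + 1600·7.07)/3100 = 4.46677
V̂(x̄_st) = Σ W_h² (1 − n_h/N_h) s_h²/n_h, with W_h = N_h/N and N = 3100:
  stratum A: (1500/3100)²·(1 − 120/1500)·0.43²/120 = 0.000331896
  stratum B: (1600/3100)²·(1 − 180/1600)·3.82²/180 = 0.0191663
V̂(x̄_st) = 0.0194982
SE(x̄_st) = √0.0194982 = 0.139636

x̄_st ≈ 4.47, SE ≈ 0.140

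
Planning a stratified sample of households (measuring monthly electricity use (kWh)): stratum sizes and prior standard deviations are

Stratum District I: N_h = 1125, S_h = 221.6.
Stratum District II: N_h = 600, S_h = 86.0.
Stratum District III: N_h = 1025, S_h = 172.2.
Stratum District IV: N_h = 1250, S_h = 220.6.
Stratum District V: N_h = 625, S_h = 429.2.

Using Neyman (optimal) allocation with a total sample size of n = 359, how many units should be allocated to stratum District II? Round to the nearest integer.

Neyman allocation: n_h = n · N_h S_h / Σ N_i S_i, with n = 359.
  stratum District I: N_h·S_h = 1125·221.6 = 249300.00
  stratum District II: N_h·S_h = 600·86.0 = 51600.00
  stratum District III: N_h·S_h = 1025·172.2 = 176505.00
  stratum District IV: N_h·S_h = 1250·220.6 = 275750.00
  stratum District V: N_h·S_h = 625·429.2 = 268250.00
Σ N_h S_h = 1021405.00
n for stratum District II = 359·51600.00/1021405.00 = 18.136 → 18

18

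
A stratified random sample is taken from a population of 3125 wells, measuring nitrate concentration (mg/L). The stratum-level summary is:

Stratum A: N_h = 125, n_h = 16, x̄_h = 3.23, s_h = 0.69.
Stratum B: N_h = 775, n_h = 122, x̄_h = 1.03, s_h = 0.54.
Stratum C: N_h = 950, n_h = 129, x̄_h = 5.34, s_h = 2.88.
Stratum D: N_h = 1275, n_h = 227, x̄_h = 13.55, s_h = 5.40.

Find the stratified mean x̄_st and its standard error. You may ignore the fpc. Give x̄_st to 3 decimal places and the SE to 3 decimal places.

x̄_st = Σ W_h x̄_h = (125·3.23 + 775·1.03 + 950·5.34 + 1275·13.55)/3125 = 7.53640
V̂(x̄_st) = Σ W_h² s_h²/n_h, with W_h = N_h/N and N = 3125:
  stratum A: (125/3125)²·0.69²/16 = 4.761e-05
  stratum B: (775/3125)²·0.54²/122 = 0.000147005
  stratum C: (950/3125)²·2.88²/129 = 0.00594213
  stratum D: (1275/3125)²·5.40²/227 = 0.0213837
V̂(x̄_st) = 0.0275204
SE(x̄_st) = √0.0275204 = 0.165893

x̄_st ≈ 7.536, SE ≈ 0.166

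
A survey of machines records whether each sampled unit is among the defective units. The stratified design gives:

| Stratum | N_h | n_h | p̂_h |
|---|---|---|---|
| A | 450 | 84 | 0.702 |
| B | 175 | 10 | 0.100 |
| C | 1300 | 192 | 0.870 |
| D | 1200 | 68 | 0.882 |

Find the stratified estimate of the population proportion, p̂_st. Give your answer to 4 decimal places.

N = 3125; stratum weights W_h = N_h/N.
p̂_st = Σ W_h p̂_h = (450·0.702 + 175·0.100 + 1300·0.870 + 1200·0.882)/3125 = 0.80730

p̂_st ≈ 0.8073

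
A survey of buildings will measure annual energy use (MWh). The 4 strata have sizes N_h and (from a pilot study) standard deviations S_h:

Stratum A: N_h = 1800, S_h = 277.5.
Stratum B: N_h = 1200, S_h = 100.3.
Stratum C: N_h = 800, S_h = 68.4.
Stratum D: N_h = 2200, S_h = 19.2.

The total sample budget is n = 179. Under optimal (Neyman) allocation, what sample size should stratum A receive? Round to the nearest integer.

Neyman allocation: n_h = n · N_h S_h / Σ N_i S_i, with n = 179.
  stratum A: N_h·S_h = 1800·277.5 = 499500.00
  stratum B: N_h·S_h = 1200·100.3 = 120360.00
  stratum C: N_h·S_h = 800·68.4 = 54720.00
  stratum D: N_h·S_h = 2200·19.2 = 42240.00
Σ N_h S_h = 716820.00
n for stratum A = 179·499500.00/716820.00 = 124.732 → 125

125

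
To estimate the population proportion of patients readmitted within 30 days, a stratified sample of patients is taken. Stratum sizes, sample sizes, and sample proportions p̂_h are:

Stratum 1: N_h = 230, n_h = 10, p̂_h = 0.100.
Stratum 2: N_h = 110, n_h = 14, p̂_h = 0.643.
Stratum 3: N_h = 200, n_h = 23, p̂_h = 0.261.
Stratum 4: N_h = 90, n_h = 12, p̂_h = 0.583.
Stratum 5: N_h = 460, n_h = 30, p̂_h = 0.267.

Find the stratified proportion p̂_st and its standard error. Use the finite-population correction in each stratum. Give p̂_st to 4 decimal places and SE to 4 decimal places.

N = 1090; stratum weights W_h = N_h/N.
p̂_st = Σ W_h p̂_h = (230·0.100 + 110·0.643 + 200·0.261 + 90·0.583 + 460·0.267)/1090 = 0.29470
V̂(p̂_st) = Σ W_h² (1 − n_h/N_h) p̂_h(1−p̂_h)/(n_h−1):
  stratum 1: (230/1090)²·(1 − 10/230)·0.100·0.900/9 = 0.00042589
  stratum 2: (110/1090)²·(1 − 14/110)·0.643·0.357/13 = 0.000156945
  stratum 3: (200/1090)²·(1 − 23/200)·0.261·0.739/22 = 0.000261224
  stratum 4: (90/1090)²·(1 − 12/90)·0.583·0.417/11 = 0.000130586
  stratum 5: (460/1090)²·(1 − 30/460)·0.267·0.733/29 = 0.00112355
V̂(p̂_st) = 0.00209819; SE = √V̂ = 0.045806

p̂_st ≈ 0.2947, SE ≈ 0.0458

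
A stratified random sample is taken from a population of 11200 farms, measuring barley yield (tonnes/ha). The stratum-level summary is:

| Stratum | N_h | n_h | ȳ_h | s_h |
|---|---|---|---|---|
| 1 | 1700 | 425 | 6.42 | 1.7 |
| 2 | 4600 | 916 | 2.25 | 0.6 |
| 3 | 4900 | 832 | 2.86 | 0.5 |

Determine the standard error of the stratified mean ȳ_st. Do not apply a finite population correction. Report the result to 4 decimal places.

SE(ȳ_st) ≈ 0.0167

V̂(ȳ_st) = Σ W_h² s_h²/n_h, with W_h = N_h/N and N = 11200:
  stratum 1: (1700/11200)²·1.7²/425 = 0.000156665
  stratum 2: (4600/11200)²·0.6²/916 = 6.62959e-05
  stratum 3: (4900/11200)²·0.5²/832 = 5.75139e-05
V̂(ȳ_st) = 0.000280474
SE(ȳ_st) = √0.000280474 = 0.0167474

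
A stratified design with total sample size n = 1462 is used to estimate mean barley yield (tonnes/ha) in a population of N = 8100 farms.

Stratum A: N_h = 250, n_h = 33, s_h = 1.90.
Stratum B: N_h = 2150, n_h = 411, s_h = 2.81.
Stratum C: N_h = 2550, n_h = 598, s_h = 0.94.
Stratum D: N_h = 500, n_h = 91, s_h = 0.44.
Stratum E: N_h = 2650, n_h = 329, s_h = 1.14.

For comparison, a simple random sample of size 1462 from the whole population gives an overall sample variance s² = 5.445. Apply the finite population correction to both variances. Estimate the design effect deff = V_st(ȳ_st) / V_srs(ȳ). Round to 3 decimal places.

deff ≈ 0.549

V̂(ȳ_st) = Σ W_h² (1 − n_h/N_h) s_h²/n_h, with W_h = N_h/N and N = 8100:
  stratum A: (250/8100)²·(1 − 33/250)·1.90²/33 = 9.0453e-05
  stratum B: (2150/8100)²·(1 − 411/2150)·2.81²/411 = 0.00109481
  stratum C: (2550/8100)²·(1 − 598/2550)·0.94²/598 = 0.0001121
  stratum D: (500/8100)²·(1 − 91/500)·0.44²/91 = 6.63113e-06
  stratum E: (2650/8100)²·(1 − 329/2650)·1.14²/329 = 0.000370309
V_st = 0.0016743
V_srs = (1 − 1462/8100)·5.445/1462 = 0.00305213
deff = V_st / V_srs = 0.0016743/0.00305213 = 0.5486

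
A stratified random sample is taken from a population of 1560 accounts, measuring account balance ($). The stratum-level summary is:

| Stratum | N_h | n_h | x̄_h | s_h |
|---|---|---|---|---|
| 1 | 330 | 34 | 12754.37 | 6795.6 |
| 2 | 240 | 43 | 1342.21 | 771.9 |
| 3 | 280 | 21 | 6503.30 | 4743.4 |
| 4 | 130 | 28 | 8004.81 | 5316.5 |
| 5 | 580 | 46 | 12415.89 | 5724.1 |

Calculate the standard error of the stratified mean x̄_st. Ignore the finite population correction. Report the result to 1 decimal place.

V̂(x̄_st) = Σ W_h² s_h²/n_h, with W_h = N_h/N and N = 1560:
  stratum 1: (330/1560)²·6795.6²/34 = 60779.3
  stratum 2: (240/1560)²·771.9²/43 = 327.965
  stratum 3: (280/1560)²·4743.4²/21 = 34516.5
  stratum 4: (130/1560)²·5316.5²/28 = 7010.21
  stratum 5: (580/1560)²·5724.1²/46 = 98460.8
V̂(x̄_st) = 201095
SE(x̄_st) = √201095 = 448.436

SE(x̄_st) ≈ 448.4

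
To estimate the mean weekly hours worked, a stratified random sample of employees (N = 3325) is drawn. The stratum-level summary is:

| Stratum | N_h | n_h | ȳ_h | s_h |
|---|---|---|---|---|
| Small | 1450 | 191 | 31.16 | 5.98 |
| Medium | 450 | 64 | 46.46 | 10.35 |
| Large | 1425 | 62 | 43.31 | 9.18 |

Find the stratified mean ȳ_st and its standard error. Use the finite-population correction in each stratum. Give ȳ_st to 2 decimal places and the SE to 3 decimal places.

ȳ_st ≈ 38.44, SE ≈ 0.544

ȳ_st = Σ W_h ȳ_h = (1450·31.16 + 450·46.46 + 1425·43.31)/3325 = 38.43782
V̂(ȳ_st) = Σ W_h² (1 − n_h/N_h) s_h²/n_h, with W_h = N_h/N and N = 3325:
  stratum Small: (1450/3325)²·(1 − 191/1450)·5.98²/191 = 0.0309157
  stratum Medium: (450/3325)²·(1 − 64/450)·10.35²/64 = 0.0262977
  stratum Large: (1425/3325)²·(1 − 62/1425)·9.18²/62 = 0.238793
V̂(ȳ_st) = 0.296006
SE(ȳ_st) = √0.296006 = 0.544064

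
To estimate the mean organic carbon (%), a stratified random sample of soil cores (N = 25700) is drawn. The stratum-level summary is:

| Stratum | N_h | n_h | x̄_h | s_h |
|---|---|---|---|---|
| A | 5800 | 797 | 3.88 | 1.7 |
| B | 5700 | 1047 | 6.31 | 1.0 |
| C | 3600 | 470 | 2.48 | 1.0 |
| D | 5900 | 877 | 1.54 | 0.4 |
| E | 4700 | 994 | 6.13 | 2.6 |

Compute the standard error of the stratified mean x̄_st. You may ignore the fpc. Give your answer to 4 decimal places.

SE(x̄_st) ≈ 0.0226

V̂(x̄_st) = Σ W_h² s_h²/n_h, with W_h = N_h/N and N = 25700:
  stratum A: (5800/25700)²·1.7²/797 = 0.000184684
  stratum B: (5700/25700)²·1.0²/1047 = 4.69826e-05
  stratum C: (3600/25700)²·1.0²/470 = 4.17485e-05
  stratum D: (5900/25700)²·0.4²/877 = 9.6152e-06
  stratum E: (4700/25700)²·2.6²/994 = 0.000227452
V̂(x̄_st) = 0.000510482
SE(x̄_st) = √0.000510482 = 0.0225939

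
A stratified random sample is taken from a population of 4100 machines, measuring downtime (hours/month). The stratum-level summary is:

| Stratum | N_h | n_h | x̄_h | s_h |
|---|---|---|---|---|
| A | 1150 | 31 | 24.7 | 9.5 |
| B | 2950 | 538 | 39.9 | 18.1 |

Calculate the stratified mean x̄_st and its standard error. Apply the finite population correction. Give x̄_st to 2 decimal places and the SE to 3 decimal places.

x̄_st ≈ 35.64, SE ≈ 0.693

x̄_st = Σ W_h x̄_h = (1150·24.7 + 2950·39.9)/4100 = 35.63659
V̂(x̄_st) = Σ W_h² (1 − n_h/N_h) s_h²/n_h, with W_h = N_h/N and N = 4100:
  stratum A: (1150/4100)²·(1 − 31/1150)·9.5²/31 = 0.222867
  stratum B: (2950/4100)²·(1 − 538/2950)·18.1²/538 = 0.257755
V̂(x̄_st) = 0.480622
SE(x̄_st) = √0.480622 = 0.693269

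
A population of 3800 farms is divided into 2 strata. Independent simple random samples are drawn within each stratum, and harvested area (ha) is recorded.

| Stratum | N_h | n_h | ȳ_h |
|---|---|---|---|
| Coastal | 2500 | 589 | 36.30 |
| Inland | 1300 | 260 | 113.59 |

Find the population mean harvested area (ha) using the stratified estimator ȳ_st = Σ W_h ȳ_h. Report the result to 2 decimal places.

ȳ_st ≈ 62.74

N = Σ N_h = 3800. Stratum weights W_h = N_h/N.
ȳ_st = (2500·36.30 + 1300·113.59) / 3800 = 62.7413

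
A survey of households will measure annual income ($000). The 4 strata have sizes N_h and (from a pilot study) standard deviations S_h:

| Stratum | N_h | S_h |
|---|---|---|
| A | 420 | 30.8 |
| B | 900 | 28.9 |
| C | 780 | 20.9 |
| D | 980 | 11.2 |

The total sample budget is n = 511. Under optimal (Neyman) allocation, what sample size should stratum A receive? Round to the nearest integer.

100

Neyman allocation: n_h = n · N_h S_h / Σ N_i S_i, with n = 511.
  stratum A: N_h·S_h = 420·30.8 = 12936.00
  stratum B: N_h·S_h = 900·28.9 = 26010.00
  stratum C: N_h·S_h = 780·20.9 = 16302.00
  stratum D: N_h·S_h = 980·11.2 = 10976.00
Σ N_h S_h = 66224.00
n for stratum A = 511·12936.00/66224.00 = 99.817 → 100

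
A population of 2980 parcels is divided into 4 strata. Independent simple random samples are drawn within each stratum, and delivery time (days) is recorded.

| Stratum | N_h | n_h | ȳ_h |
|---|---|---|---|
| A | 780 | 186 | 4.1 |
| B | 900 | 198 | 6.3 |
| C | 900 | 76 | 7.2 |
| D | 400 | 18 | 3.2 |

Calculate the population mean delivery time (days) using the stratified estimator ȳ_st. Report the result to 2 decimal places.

ȳ_st ≈ 5.58

N = Σ N_h = 2980. Stratum weights W_h = N_h/N.
ȳ_st = (780·4.1 + 900·6.3 + 900·7.2 + 400·3.2) / 2980 = 5.5799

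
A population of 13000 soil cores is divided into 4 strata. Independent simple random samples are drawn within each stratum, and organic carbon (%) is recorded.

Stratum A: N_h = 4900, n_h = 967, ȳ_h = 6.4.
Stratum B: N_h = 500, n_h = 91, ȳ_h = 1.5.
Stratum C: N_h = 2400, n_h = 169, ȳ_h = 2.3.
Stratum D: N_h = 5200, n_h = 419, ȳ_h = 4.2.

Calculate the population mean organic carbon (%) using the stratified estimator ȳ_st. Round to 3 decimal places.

ȳ_st ≈ 4.575

N = Σ N_h = 13000. Stratum weights W_h = N_h/N.
ȳ_st = (4900·6.4 + 500·1.5 + 2400·2.3 + 5200·4.2) / 13000 = 4.57462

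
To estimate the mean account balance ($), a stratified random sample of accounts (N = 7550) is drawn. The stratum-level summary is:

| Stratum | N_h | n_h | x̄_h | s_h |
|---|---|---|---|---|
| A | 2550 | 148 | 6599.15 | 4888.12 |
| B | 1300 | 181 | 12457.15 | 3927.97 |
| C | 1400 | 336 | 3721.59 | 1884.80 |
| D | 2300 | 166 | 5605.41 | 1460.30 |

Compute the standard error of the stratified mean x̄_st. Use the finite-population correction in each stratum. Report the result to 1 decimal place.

SE(x̄_st) ≈ 144.6

V̂(x̄_st) = Σ W_h² (1 − n_h/N_h) s_h²/n_h, with W_h = N_h/N and N = 7550:
  stratum A: (2550/7550)²·(1 − 148/2550)·4888.12²/148 = 17347.7
  stratum B: (1300/7550)²·(1 − 181/1300)·3927.97²/181 = 2175.39
  stratum C: (1400/7550)²·(1 − 336/1400)·1884.80²/336 = 276.291
  stratum D: (2300/7550)²·(1 − 166/2300)·1460.30²/166 = 1106.13
V̂(x̄_st) = 20905.5
SE(x̄_st) = √20905.5 = 144.587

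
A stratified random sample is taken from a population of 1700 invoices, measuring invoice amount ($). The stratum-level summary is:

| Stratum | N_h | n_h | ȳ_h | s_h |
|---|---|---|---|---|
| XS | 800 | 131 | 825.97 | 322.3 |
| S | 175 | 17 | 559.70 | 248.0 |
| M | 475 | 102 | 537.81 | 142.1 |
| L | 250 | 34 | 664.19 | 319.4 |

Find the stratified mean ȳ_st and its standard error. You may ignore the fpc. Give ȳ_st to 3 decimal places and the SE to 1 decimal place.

ȳ_st ≈ 694.253, SE ≈ 17.2

ȳ_st = Σ W_h ȳ_h = (800·825.97 + 175·559.70 + 475·537.81 + 250·664.19)/1700 = 694.25338
V̂(ȳ_st) = Σ W_h² s_h²/n_h, with W_h = N_h/N and N = 1700:
  stratum XS: (800/1700)²·322.3²/131 = 175.603
  stratum S: (175/1700)²·248.0²/17 = 38.3383
  stratum M: (475/1700)²·142.1²/102 = 15.4553
  stratum L: (250/1700)²·319.4²/34 = 64.8893
V̂(ȳ_st) = 294.286
SE(ȳ_st) = √294.286 = 17.1548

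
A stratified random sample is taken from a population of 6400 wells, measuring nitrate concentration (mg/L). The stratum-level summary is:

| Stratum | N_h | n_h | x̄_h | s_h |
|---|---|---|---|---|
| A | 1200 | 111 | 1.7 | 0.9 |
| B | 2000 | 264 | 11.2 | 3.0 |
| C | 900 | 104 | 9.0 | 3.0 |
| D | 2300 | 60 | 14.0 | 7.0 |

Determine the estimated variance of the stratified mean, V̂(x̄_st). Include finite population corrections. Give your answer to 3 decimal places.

V̂(x̄_st) ≈ 0.107

V̂(x̄_st) = Σ W_h² (1 − n_h/N_h) s_h²/n_h, with W_h = N_h/N and N = 6400:
  stratum A: (1200/6400)²·(1 − 111/1200)·0.9²/111 = 0.000232815
  stratum B: (2000/6400)²·(1 − 264/2000)·3.0²/264 = 0.00288974
  stratum C: (900/6400)²·(1 − 104/900)·3.0²/104 = 0.00151358
  stratum D: (2300/6400)²·(1 − 60/2300)·7.0²/60 = 0.102721
V̂(x̄_st) = 0.107357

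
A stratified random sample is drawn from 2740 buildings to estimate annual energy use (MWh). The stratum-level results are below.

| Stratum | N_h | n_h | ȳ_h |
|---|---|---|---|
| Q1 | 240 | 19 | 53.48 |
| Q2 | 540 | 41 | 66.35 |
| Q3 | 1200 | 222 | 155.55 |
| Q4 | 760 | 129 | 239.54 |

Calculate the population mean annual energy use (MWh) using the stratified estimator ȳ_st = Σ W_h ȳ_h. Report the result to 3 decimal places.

N = Σ N_h = 2740. Stratum weights W_h = N_h/N.
ȳ_st = (240·53.48 + 540·66.35 + 1200·155.55 + 760·239.54) / 2740 = 152.32650

ȳ_st ≈ 152.326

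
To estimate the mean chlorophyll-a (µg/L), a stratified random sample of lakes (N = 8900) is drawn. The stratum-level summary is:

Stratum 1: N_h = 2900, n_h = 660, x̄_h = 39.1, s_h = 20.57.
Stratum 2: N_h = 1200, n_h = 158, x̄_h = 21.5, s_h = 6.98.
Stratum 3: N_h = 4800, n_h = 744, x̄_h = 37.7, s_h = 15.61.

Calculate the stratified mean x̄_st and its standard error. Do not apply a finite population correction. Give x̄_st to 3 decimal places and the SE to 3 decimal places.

x̄_st = Σ W_h x̄_h = (2900·39.1 + 1200·21.5 + 4800·37.7)/8900 = 35.97191
V̂(x̄_st) = Σ W_h² s_h²/n_h, with W_h = N_h/N and N = 8900:
  stratum 1: (2900/8900)²·20.57²/660 = 0.0680676
  stratum 2: (1200/8900)²·6.98²/158 = 0.00560578
  stratum 3: (4800/8900)²·15.61²/744 = 0.0952654
V̂(x̄_st) = 0.168939
SE(x̄_st) = √0.168939 = 0.411022

x̄_st ≈ 35.972, SE ≈ 0.411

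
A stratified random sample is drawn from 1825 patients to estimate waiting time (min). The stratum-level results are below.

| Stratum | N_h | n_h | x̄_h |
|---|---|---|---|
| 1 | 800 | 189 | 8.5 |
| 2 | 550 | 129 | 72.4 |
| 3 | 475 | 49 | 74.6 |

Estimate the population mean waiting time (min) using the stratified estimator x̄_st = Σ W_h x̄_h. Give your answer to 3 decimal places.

N = Σ N_h = 1825. Stratum weights W_h = N_h/N.
x̄_st = (800·8.5 + 550·72.4 + 475·74.6) / 1825 = 44.96164

x̄_st ≈ 44.962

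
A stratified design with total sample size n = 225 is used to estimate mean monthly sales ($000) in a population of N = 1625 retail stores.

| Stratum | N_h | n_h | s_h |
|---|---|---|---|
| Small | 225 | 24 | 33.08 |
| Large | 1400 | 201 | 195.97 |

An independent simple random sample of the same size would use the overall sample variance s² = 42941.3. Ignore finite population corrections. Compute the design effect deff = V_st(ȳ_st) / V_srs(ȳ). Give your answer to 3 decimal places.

deff ≈ 0.748

V̂(ȳ_st) = Σ W_h² s_h²/n_h, with W_h = N_h/N and N = 1625:
  stratum Small: (225/1625)²·33.08²/24 = 0.874134
  stratum Large: (1400/1625)²·195.97²/201 = 141.818
V_st = 142.692
V_srs = s²/n = 42941.3/225 = 190.85
deff = V_st / V_srs = 142.692/190.85 = 0.7477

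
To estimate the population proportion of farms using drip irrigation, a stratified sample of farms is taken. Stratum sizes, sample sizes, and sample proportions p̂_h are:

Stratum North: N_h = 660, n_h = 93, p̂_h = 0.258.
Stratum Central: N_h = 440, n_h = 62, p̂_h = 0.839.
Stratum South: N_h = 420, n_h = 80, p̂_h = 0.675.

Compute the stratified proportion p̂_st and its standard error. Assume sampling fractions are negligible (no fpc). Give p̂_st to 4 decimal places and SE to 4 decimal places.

N = 1520; stratum weights W_h = N_h/N.
p̂_st = Σ W_h p̂_h = (660·0.258 + 440·0.839 + 420·0.675)/1520 = 0.54141
V̂(p̂_st) = Σ W_h² p̂_h(1−p̂_h)/(n_h−1):
  stratum North: (660/1520)²·0.258·0.742/92 = 0.000392316
  stratum Central: (440/1520)²·0.839·0.161/61 = 0.000185557
  stratum South: (420/1520)²·0.675·0.325/79 = 0.000212017
V̂(p̂_st) = 0.00078989; SE = √V̂ = 0.028105

p̂_st ≈ 0.5414, SE ≈ 0.0281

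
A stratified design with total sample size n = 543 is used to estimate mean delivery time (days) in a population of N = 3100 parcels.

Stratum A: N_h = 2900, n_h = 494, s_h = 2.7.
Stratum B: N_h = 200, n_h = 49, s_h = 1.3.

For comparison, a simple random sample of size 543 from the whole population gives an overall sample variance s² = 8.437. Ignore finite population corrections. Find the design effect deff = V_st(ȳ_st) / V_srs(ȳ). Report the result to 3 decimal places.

V̂(ȳ_st) = Σ W_h² s_h²/n_h, with W_h = N_h/N and N = 3100:
  stratum A: (2900/3100)²·2.7²/494 = 0.0129144
  stratum B: (200/3100)²·1.3²/49 = 0.000143558
V_st = 0.0130579
V_srs = s²/n = 8.437/543 = 0.0155378
deff = V_st / V_srs = 0.0130579/0.0155378 = 0.8404

deff ≈ 0.840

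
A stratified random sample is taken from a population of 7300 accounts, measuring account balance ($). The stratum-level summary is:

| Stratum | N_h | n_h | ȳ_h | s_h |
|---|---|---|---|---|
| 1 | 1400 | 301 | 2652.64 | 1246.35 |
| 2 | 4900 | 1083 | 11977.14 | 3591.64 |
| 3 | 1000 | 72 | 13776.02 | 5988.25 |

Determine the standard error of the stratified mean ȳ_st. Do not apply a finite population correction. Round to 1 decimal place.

SE(ȳ_st) ≈ 122.1

V̂(ȳ_st) = Σ W_h² s_h²/n_h, with W_h = N_h/N and N = 7300:
  stratum 1: (1400/7300)²·1246.35²/301 = 189.812
  stratum 2: (4900/7300)²·3591.64²/1083 = 5366.65
  stratum 3: (1000/7300)²·5988.25²/72 = 9345.91
V̂(ȳ_st) = 14902.4
SE(ȳ_st) = √14902.4 = 122.075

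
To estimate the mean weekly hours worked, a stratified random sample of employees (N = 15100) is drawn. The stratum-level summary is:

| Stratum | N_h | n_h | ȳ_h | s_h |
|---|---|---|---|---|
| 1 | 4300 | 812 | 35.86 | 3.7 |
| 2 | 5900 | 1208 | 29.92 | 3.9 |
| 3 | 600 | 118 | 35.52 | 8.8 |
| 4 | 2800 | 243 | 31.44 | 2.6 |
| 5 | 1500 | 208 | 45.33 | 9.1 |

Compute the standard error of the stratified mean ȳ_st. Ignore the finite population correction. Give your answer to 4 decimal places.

V̂(ȳ_st) = Σ W_h² s_h²/n_h, with W_h = N_h/N and N = 15100:
  stratum 1: (4300/15100)²·3.7²/812 = 0.00136719
  stratum 2: (5900/15100)²·3.9²/1208 = 0.00192226
  stratum 3: (600/15100)²·8.8²/118 = 0.00103617
  stratum 4: (2800/15100)²·2.6²/243 = 0.000956539
  stratum 5: (1500/15100)²·9.1²/208 = 0.00392869
V̂(ȳ_st) = 0.00921086
SE(ȳ_st) = √0.00921086 = 0.0959732

SE(ȳ_st) ≈ 0.0960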